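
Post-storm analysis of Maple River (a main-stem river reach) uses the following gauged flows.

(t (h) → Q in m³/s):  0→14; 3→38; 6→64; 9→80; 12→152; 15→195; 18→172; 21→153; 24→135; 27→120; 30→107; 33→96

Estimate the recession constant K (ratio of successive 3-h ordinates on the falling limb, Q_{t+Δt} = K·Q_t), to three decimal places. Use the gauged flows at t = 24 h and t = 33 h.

K ≈ 0.893

Using the recession-limb readings at t = 24 h and t = 33 h: Q falls from 135 to 96 m³/s over 3 intervals.
K = (Q₂/Q₁)^(1/3) = (96/135)^(1/3) = 0.893.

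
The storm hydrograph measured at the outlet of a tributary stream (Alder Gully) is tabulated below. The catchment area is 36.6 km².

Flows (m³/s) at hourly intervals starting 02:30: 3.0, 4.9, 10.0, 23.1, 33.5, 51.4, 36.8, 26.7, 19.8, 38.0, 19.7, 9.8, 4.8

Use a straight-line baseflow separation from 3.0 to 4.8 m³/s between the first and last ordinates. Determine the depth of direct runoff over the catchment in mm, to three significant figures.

Direct runoff: 0.00, 1.75, 6.70, 19.65, 29.90, 47.65, 32.90, 22.65, 15.60, 33.65, 15.20, 5.15, 0.00 m³/s; ΣQ_DR = 230.8 m³/s.
V = ΣQ_DR · Δt = 230.8 × 3600 s = 8.309 × 10^5 m³.
Over A = 36.6 km², depth = V / A = 22.7 mm.

d ≈ 22.7 mm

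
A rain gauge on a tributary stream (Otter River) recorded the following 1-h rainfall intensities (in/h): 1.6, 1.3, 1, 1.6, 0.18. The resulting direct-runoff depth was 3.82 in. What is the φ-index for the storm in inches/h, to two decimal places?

Only the 4 blocks with intensity above φ contribute runoff: 1.6, 1.3, 1, 1.6 in/h.
Σ(I−φ)·Δt = d  ⇒  (1.6+1.3+1+1.6 − 4φ)·1 = 3.82
φ = (5.500 − 3.82/1) / 4 = 0.42 in/h.

φ ≈ 0.42 in/h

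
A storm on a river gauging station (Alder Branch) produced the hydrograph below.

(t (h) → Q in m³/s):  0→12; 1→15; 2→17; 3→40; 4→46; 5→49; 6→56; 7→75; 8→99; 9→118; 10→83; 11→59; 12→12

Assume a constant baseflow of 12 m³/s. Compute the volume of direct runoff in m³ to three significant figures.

V ≈ 1.89 × 10^6 m³

Direct-runoff ordinates (Q − Q_b): 0.0, 3.0, 5.0, 28.0, 34.0, 37.0, 44.0, 63.0, 87.0, 106.0, 71.0, 47.0, 0.0 m³/s.
ΣQ_DR = 525.0 m³/s.
With Δt = 1 h = 3600 s, V = ΣQ_DR · Δt = 525.0 × 3600 = 1.89 × 10^6 m³.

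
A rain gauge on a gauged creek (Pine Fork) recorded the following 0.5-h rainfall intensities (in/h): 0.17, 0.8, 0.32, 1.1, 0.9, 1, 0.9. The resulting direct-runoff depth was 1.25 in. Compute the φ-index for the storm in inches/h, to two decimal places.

φ ≈ 0.44 in/h

Only the 5 blocks with intensity above φ contribute runoff: 0.8, 1.1, 0.9, 1, 0.9 in/h.
Σ(I−φ)·Δt = d  ⇒  (0.8+1.1+0.9+1+0.9 − 5φ)·0.5 = 1.25
φ = (4.700 − 1.25/0.5) / 5 = 0.44 in/h.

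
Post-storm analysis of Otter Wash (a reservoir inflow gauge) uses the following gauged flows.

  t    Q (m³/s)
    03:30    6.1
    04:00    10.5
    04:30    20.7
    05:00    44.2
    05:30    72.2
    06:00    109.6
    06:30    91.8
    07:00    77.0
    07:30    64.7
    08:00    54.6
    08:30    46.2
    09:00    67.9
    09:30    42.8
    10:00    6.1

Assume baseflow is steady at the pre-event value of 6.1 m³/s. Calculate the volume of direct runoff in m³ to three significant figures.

V ≈ 1.13 × 10^6 m³

Direct-runoff ordinates (Q − Q_b): 0.0, 4.4, 14.6, 38.1, 66.1, 103.5, 85.7, 70.9, 58.6, 48.5, 40.1, 61.8, 36.7, 0.0 m³/s.
ΣQ_DR = 629.0 m³/s.
With Δt = 0.5 h = 1800 s, V = ΣQ_DR · Δt = 629.0 × 1800 = 1.13 × 10^6 m³.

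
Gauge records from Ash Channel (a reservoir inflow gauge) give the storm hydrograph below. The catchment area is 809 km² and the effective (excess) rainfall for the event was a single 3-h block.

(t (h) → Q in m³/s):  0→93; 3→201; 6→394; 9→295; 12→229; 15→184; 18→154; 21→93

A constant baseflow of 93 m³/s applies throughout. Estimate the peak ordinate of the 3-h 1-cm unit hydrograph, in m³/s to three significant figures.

U_p ≈ 251 m³/s

Direct runoff: 0.0, 108.0, 301.0, 202.0, 136.0, 91.0, 61.0, 0.0 m³/s; ΣQ_DR = 899.0 m³/s, peak = 301.0 m³/s.
Runoff depth d = ΣQ_DR·Δt / A = 899.0 × 10800 / (809 km²) = 12.00 mm.
The 1-cm UH is the DRH scaled by (10 mm)/d, so U_p = 301.0 × 10/12.00 = 251 m³/s.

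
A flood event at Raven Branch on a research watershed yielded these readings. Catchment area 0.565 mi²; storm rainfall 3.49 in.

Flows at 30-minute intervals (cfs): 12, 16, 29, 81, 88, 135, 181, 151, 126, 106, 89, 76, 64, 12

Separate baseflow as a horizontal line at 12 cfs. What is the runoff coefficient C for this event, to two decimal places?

C ≈ 0.39

ΣQ_DR = 998.0 cfs; V = ΣQ_DR·Δt = 1.796 × 10^6 ft³.
Runoff depth d = V / A = 1.369 in.
C = d / P = 1.369 / 3.49 = 0.39.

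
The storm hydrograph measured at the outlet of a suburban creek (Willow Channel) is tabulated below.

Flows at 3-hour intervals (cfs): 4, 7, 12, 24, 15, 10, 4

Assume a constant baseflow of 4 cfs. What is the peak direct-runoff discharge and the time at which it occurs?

Subtracting baseflow gives direct-runoff ordinates: 0.0, 3.0, 8.0, 20.0, 11.0, 6.0, 0.0 cfs.
The maximum is 20.0 cfs, occurring at the reading for t = 9 h.

Q_p = 20.0 cfs at t = 9 h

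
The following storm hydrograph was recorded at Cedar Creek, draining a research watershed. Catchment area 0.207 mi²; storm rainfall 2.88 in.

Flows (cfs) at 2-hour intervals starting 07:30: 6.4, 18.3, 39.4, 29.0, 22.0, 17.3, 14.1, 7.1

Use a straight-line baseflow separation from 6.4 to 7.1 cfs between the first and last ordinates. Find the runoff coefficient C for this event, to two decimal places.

ΣQ_DR = 99.60 cfs; V = ΣQ_DR·Δt = 7.171 × 10^5 ft³.
Runoff depth d = V / A = 1.491 in.
C = d / P = 1.491 / 2.88 = 0.52.

C ≈ 0.52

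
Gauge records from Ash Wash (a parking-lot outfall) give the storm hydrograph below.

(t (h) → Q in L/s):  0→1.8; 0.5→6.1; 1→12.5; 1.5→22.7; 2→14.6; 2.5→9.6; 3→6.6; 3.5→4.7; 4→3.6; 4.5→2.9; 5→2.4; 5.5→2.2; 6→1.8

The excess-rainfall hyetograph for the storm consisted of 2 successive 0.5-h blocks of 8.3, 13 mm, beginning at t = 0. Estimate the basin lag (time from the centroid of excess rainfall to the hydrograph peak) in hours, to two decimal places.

t_L ≈ 0.94 h

Centroid of excess rainfall: t_c = Σ P_i·t̄_i / ΣP_i = 0.5552 h (block centres at 0.25, 0.75 h).
Hydrograph peak occurs at t = 1.5 h, so basin lag t_L = 1.5 − 0.5552 = 0.94 h.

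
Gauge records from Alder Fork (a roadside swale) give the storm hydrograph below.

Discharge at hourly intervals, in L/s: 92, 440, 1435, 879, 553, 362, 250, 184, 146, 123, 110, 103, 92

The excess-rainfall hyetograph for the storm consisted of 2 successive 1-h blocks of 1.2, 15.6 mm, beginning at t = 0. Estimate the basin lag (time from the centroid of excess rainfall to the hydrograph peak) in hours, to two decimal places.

t_L ≈ 0.57 h

Centroid of excess rainfall: t_c = Σ P_i·t̄_i / ΣP_i = 1.4286 h (block centres at 0.5, 1.5 h).
Hydrograph peak occurs at t = 2 h, so basin lag t_L = 2 − 1.4286 = 0.57 h.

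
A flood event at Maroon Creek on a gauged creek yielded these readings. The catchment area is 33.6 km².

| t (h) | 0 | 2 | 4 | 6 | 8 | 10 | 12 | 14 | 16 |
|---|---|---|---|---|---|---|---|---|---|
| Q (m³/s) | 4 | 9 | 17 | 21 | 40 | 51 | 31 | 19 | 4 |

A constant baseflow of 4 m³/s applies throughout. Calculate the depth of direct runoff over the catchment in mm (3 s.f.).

Direct runoff: 0.0, 5.0, 13.0, 17.0, 36.0, 47.0, 27.0, 15.0, 0.0 m³/s; ΣQ_DR = 160.0 m³/s.
V = ΣQ_DR · Δt = 160.0 × 7200 s = 1.152 × 10^6 m³.
Over A = 33.6 km², depth = V / A = 34.3 mm.

d ≈ 34.3 mm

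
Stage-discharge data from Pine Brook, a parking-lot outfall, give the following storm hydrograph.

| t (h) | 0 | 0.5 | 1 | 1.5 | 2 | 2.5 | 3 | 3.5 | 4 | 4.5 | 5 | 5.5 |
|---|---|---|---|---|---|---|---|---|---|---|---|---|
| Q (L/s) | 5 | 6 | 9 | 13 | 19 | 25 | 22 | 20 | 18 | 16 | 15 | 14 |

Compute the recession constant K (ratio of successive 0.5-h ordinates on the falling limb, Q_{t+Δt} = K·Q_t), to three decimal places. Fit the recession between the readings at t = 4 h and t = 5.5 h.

Using the recession-limb readings at t = 4 h and t = 5.5 h: Q falls from 18 to 14 L/s over 3 intervals.
K = (Q₂/Q₁)^(1/3) = (14/18)^(1/3) = 0.920.

K ≈ 0.920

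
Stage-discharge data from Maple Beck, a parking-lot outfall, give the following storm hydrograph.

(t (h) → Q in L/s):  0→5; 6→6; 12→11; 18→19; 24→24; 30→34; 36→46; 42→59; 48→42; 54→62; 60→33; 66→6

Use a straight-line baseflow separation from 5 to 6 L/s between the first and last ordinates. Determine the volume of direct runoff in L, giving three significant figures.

Direct-runoff ordinates (Q − Q_b): 0.00, 0.91, 5.82, 13.73, 18.64, 28.55, 40.45, 53.36, 36.27, 56.18, 27.09, 0.00 L/s.
ΣQ_DR = 281.0 L/s.
With Δt = 6 h = 21600 s, V = ΣQ_DR · Δt = 281.0 × 21600 = 6.07 × 10^6 L.

V ≈ 6.07 × 10^6 L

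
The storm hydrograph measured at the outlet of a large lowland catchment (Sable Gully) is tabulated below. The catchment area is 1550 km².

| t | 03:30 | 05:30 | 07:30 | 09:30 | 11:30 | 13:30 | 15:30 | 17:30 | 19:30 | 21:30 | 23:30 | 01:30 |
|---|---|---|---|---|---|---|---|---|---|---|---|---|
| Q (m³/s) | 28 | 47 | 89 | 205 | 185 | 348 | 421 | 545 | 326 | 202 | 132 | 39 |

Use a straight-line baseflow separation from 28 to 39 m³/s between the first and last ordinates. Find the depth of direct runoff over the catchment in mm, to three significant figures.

d ≈ 10.1 mm

Direct runoff: 0.00, 18.00, 59.00, 174.00, 153.00, 315.00, 387.00, 510.00, 290.00, 165.00, 94.00, 0.00 m³/s; ΣQ_DR = 2165 m³/s.
V = ΣQ_DR · Δt = 2165 × 7200 s = 1.559 × 10^7 m³.
Over A = 1550 km², depth = V / A = 10.1 mm.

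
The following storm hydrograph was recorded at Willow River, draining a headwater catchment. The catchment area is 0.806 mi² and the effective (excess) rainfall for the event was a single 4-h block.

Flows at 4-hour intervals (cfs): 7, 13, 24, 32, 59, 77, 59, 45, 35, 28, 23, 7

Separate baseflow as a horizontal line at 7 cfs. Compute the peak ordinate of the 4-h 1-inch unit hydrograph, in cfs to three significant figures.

Direct runoff: 0.0, 6.0, 17.0, 25.0, 52.0, 70.0, 52.0, 38.0, 28.0, 21.0, 16.0, 0.0 cfs; ΣQ_DR = 325.0 cfs, peak = 70.0 cfs.
Runoff depth d = ΣQ_DR·Δt / A = 325.0 × 14400 / (0.806 mi²) = 2.499 in.
The 1-inch UH is the DRH scaled by (1 in)/d, so U_p = 70.0 × 1/2.499 = 28.0 cfs.

U_p ≈ 28.0 cfs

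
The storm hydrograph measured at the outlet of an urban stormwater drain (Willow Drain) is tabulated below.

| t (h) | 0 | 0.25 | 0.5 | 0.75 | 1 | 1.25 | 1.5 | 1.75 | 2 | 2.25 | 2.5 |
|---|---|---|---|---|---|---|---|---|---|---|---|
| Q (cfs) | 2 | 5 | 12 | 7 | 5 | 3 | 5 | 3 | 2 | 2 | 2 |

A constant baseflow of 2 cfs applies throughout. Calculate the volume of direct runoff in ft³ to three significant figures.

V ≈ 23400 ft³

Direct-runoff ordinates (Q − Q_b): 0.0, 3.0, 10.0, 5.0, 3.0, 1.0, 3.0, 1.0, 0.0, 0.0, 0.0 cfs.
ΣQ_DR = 26.00 cfs.
With Δt = 0.25 h = 900 s, V = ΣQ_DR · Δt = 26.00 × 900 = 23400 ft³.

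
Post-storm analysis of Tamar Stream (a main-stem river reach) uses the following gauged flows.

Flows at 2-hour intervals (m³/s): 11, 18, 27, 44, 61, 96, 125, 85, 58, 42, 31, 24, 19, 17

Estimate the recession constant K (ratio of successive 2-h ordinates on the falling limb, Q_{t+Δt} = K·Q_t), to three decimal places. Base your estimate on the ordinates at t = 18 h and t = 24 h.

K ≈ 0.768

Using the recession-limb readings at t = 18 h and t = 24 h: Q falls from 42 to 19 m³/s over 3 intervals.
K = (Q₂/Q₁)^(1/3) = (19/42)^(1/3) = 0.768.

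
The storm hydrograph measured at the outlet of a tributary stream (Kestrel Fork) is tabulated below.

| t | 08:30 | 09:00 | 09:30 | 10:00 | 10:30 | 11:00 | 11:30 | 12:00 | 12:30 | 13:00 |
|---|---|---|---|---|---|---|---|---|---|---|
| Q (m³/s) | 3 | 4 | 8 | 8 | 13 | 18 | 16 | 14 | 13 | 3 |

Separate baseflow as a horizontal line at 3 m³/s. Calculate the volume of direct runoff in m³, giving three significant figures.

Direct-runoff ordinates (Q − Q_b): 0.0, 1.0, 5.0, 5.0, 10.0, 15.0, 13.0, 11.0, 10.0, 0.0 m³/s.
ΣQ_DR = 70.00 m³/s.
With Δt = 0.5 h = 1800 s, V = ΣQ_DR · Δt = 70.00 × 1800 = 1.26 × 10^5 m³.

V ≈ 1.26 × 10^5 m³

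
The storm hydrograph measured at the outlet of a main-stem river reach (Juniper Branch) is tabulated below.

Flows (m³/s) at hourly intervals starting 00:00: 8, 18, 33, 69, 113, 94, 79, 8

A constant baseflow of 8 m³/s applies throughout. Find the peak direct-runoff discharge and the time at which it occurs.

Subtracting baseflow gives direct-runoff ordinates: 0.0, 10.0, 25.0, 61.0, 105.0, 86.0, 71.0, 0.0 m³/s.
The maximum is 105.0 m³/s, occurring at the reading for t = 04:00.

Q_p = 105.0 m³/s at t = 04:00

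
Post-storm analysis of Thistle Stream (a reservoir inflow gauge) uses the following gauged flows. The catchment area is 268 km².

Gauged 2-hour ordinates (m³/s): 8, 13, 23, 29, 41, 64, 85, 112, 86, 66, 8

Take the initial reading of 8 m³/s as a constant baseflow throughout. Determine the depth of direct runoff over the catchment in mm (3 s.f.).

d ≈ 12.0 mm

Direct runoff: 0.0, 5.0, 15.0, 21.0, 33.0, 56.0, 77.0, 104.0, 78.0, 58.0, 0.0 m³/s; ΣQ_DR = 447.0 m³/s.
V = ΣQ_DR · Δt = 447.0 × 7200 s = 3.218 × 10^6 m³.
Over A = 268 km², depth = V / A = 12.0 mm.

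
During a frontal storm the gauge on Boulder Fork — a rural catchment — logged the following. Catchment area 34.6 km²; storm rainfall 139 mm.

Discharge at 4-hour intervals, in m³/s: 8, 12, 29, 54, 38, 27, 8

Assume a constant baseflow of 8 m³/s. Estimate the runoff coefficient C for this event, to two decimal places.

ΣQ_DR = 120.0 m³/s; V = ΣQ_DR·Δt = 1.728 × 10^6 m³.
Runoff depth d = V / A = 49.94 mm.
C = d / P = 49.94 / 139 = 0.36.

C ≈ 0.36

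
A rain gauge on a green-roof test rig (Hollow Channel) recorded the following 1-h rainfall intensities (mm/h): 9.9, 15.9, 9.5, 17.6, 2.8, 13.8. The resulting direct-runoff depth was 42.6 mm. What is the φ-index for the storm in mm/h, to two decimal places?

Only the 5 blocks with intensity above φ contribute runoff: 9.9, 15.9, 9.5, 17.6, 13.8 mm/h.
Σ(I−φ)·Δt = d  ⇒  (9.9+15.9+9.5+17.6+13.8 − 5φ)·1 = 42.6
φ = (66.70 − 42.6/1) / 5 = 4.82 mm/h.

φ ≈ 4.82 mm/h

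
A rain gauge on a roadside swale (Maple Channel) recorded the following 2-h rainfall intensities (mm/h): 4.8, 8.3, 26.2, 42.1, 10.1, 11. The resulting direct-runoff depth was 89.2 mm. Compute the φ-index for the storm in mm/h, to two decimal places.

Only the 2 blocks with intensity above φ contribute runoff: 26.2, 42.1 mm/h.
Σ(I−φ)·Δt = d  ⇒  (26.2+42.1 − 2φ)·2 = 89.2
φ = (68.30 − 89.2/2) / 2 = 11.85 mm/h.

φ ≈ 11.85 mm/h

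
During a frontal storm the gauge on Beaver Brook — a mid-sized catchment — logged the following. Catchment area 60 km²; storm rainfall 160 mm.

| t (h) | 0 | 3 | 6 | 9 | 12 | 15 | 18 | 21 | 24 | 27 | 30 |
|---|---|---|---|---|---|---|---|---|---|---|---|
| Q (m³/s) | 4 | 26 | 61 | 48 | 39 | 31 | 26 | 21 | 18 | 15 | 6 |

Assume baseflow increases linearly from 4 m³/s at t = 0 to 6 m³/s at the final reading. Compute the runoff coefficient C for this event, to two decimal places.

ΣQ_DR = 240.0 m³/s; V = ΣQ_DR·Δt = 2.592 × 10^6 m³.
Runoff depth d = V / A = 43.20 mm.
C = d / P = 43.20 / 160 = 0.27.

C ≈ 0.27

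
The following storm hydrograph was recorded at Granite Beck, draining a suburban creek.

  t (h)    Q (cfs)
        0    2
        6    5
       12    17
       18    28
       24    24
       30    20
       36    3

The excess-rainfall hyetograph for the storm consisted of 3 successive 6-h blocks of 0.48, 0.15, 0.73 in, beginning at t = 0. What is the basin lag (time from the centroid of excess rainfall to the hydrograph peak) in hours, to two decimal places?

Centroid of excess rainfall: t_c = Σ P_i·t̄_i / ΣP_i = 10.1029 h (block centres at 3, 9, 15 h).
Hydrograph peak occurs at t = 18 h, so basin lag t_L = 18 − 10.1029 = 7.90 h.

t_L ≈ 7.90 h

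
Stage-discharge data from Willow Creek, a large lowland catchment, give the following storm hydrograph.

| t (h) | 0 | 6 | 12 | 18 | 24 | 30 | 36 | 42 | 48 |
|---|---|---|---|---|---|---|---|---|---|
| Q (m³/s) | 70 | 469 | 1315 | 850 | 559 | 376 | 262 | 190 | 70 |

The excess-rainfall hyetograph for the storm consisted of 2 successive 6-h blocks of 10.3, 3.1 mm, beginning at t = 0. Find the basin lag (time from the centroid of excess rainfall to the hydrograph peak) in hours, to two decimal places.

t_L ≈ 7.61 h

Centroid of excess rainfall: t_c = Σ P_i·t̄_i / ΣP_i = 4.3881 h (block centres at 3, 9 h).
Hydrograph peak occurs at t = 12 h, so basin lag t_L = 12 − 4.3881 = 7.61 h.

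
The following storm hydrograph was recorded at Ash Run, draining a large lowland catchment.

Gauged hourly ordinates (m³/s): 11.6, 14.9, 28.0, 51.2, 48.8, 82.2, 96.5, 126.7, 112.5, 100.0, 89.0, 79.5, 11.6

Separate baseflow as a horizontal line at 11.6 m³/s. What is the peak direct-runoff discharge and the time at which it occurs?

Q_p = 115.1 m³/s at t = 7 h

Subtracting baseflow gives direct-runoff ordinates: 0.0, 3.3, 16.4, 39.6, 37.2, 70.6, 84.9, 115.1, 100.9, 88.4, 77.4, 67.9, 0.0 m³/s.
The maximum is 115.1 m³/s, occurring at the reading for t = 7 h.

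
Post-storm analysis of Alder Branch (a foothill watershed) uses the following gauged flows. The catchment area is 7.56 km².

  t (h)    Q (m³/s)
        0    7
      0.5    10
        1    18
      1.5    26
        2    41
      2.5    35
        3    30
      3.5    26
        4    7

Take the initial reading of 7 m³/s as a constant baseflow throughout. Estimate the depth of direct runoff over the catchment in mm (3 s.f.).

Direct runoff: 0.0, 3.0, 11.0, 19.0, 34.0, 28.0, 23.0, 19.0, 0.0 m³/s; ΣQ_DR = 137.0 m³/s.
V = ΣQ_DR · Δt = 137.0 × 1800 s = 2.466 × 10^5 m³.
Over A = 7.56 km², depth = V / A = 32.6 mm.

d ≈ 32.6 mm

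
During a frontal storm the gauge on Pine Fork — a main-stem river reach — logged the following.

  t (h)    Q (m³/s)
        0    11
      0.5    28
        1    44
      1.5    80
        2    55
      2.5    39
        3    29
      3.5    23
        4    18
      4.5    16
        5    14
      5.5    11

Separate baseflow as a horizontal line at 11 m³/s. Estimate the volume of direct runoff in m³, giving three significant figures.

V ≈ 4.25 × 10^5 m³

Direct-runoff ordinates (Q − Q_b): 0.0, 17.0, 33.0, 69.0, 44.0, 28.0, 18.0, 12.0, 7.0, 5.0, 3.0, 0.0 m³/s.
ΣQ_DR = 236.0 m³/s.
With Δt = 0.5 h = 1800 s, V = ΣQ_DR · Δt = 236.0 × 1800 = 4.25 × 10^5 m³.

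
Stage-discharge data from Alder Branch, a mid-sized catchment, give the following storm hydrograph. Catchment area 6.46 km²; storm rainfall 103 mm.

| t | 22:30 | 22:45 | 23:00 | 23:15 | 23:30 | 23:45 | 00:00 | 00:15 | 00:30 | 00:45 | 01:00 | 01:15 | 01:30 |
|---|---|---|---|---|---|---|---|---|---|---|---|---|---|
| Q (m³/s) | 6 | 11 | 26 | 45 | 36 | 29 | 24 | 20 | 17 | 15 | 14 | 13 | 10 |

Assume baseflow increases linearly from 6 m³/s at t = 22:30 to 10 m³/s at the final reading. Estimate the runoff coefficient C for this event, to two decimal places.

ΣQ_DR = 162.0 m³/s; V = ΣQ_DR·Δt = 1.458 × 10^5 m³.
Runoff depth d = V / A = 22.57 mm.
C = d / P = 22.57 / 103 = 0.22.

C ≈ 0.22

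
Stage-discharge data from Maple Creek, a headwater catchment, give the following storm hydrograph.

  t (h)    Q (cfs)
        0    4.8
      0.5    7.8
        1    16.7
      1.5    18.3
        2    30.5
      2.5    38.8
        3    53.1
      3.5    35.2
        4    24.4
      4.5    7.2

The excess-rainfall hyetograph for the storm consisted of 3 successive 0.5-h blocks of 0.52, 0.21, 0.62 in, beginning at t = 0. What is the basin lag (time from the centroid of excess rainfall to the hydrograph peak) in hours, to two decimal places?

t_L ≈ 2.21 h

Centroid of excess rainfall: t_c = Σ P_i·t̄_i / ΣP_i = 0.7870 h (block centres at 0.25, 0.75, 1.25 h).
Hydrograph peak occurs at t = 3 h, so basin lag t_L = 3 − 0.7870 = 2.21 h.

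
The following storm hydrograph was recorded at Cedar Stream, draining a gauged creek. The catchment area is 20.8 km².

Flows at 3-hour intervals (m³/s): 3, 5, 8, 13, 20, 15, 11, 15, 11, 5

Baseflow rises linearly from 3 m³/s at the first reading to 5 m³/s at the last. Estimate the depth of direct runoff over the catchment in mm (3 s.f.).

d ≈ 34.3 mm

Direct runoff: 0.00, 1.78, 4.56, 9.33, 16.11, 10.89, 6.67, 10.44, 6.22, 0.00 m³/s; ΣQ_DR = 66.00 m³/s.
V = ΣQ_DR · Δt = 66.00 × 10800 s = 7.128 × 10^5 m³.
Over A = 20.8 km², depth = V / A = 34.3 mm.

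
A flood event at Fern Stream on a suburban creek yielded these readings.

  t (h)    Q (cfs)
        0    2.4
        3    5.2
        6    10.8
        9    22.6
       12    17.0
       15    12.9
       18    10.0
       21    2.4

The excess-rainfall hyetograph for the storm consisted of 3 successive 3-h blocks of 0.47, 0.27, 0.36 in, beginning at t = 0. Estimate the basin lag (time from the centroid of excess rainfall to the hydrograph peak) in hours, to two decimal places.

Centroid of excess rainfall: t_c = Σ P_i·t̄_i / ΣP_i = 4.2000 h (block centres at 1.5, 4.5, 7.5 h).
Hydrograph peak occurs at t = 9 h, so basin lag t_L = 9 − 4.2000 = 4.80 h.

t_L ≈ 4.80 h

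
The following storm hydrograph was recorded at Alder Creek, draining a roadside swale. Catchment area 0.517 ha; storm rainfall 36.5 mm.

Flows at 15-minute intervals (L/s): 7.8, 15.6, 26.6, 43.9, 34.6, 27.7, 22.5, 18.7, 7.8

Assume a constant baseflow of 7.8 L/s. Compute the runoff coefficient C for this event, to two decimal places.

ΣQ_DR = 135.0 L/s; V = ΣQ_DR·Δt = 1.215 × 10^5 L.
Runoff depth d = V / A = 23.50 mm.
C = d / P = 23.50 / 36.5 = 0.64.

C ≈ 0.64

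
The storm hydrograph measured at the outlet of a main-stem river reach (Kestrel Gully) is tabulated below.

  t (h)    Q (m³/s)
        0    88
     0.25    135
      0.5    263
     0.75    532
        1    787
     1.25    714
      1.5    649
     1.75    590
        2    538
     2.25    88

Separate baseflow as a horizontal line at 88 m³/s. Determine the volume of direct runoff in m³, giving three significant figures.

V ≈ 3.15 × 10^6 m³

Direct-runoff ordinates (Q − Q_b): 0.0, 47.0, 175.0, 444.0, 699.0, 626.0, 561.0, 502.0, 450.0, 0.0 m³/s.
ΣQ_DR = 3504 m³/s.
With Δt = 0.25 h = 900 s, V = ΣQ_DR · Δt = 3504 × 900 = 3.15 × 10^6 m³.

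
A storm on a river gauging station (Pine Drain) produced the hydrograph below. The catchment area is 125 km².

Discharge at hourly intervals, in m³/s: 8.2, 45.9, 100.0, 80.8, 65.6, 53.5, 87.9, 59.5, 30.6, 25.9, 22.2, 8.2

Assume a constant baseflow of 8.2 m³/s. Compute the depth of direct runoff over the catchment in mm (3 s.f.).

Direct runoff: 0.0, 37.7, 91.8, 72.6, 57.4, 45.3, 79.7, 51.3, 22.4, 17.7, 14.0, 0.0 m³/s; ΣQ_DR = 489.9 m³/s.
V = ΣQ_DR · Δt = 489.9 × 3600 s = 1.764 × 10^6 m³.
Over A = 125 km², depth = V / A = 14.1 mm.

d ≈ 14.1 mm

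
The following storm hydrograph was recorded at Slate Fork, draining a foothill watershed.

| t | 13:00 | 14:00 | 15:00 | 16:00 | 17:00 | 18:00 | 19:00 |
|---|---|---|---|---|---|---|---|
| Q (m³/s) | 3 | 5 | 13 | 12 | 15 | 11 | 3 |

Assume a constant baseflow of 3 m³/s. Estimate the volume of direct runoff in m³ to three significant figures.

V ≈ 1.48 × 10^5 m³

Direct-runoff ordinates (Q − Q_b): 0.0, 2.0, 10.0, 9.0, 12.0, 8.0, 0.0 m³/s.
ΣQ_DR = 41.00 m³/s.
With Δt = 1 h = 3600 s, V = ΣQ_DR · Δt = 41.00 × 3600 = 1.48 × 10^5 m³.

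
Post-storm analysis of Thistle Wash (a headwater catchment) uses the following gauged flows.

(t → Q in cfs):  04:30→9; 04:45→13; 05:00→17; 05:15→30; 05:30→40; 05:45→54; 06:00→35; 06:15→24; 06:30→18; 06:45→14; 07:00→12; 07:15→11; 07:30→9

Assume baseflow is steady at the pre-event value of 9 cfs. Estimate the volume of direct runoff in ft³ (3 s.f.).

V ≈ 1.52 × 10^5 ft³

Direct-runoff ordinates (Q − Q_b): 0.0, 4.0, 8.0, 21.0, 31.0, 45.0, 26.0, 15.0, 9.0, 5.0, 3.0, 2.0, 0.0 cfs.
ΣQ_DR = 169.0 cfs.
With Δt = 0.25 h = 900 s, V = ΣQ_DR · Δt = 169.0 × 900 = 1.52 × 10^5 ft³.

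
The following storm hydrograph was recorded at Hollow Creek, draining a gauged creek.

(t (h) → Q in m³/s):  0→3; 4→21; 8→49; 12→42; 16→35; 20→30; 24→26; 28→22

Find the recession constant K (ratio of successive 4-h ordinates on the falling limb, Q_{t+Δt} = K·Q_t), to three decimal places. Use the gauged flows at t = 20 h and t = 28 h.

K ≈ 0.856

Using the recession-limb readings at t = 20 h and t = 28 h: Q falls from 30 to 22 m³/s over 2 intervals.
K = (Q₂/Q₁)^(1/2) = (22/30)^(1/2) = 0.856.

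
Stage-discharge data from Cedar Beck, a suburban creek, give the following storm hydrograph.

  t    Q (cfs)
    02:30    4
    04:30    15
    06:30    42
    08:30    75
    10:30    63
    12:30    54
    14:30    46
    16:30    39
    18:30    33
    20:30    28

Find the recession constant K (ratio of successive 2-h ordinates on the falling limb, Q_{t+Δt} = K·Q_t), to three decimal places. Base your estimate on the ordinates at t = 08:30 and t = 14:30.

Using the recession-limb readings at t = 08:30 and t = 14:30: Q falls from 75 to 46 cfs over 3 intervals.
K = (Q₂/Q₁)^(1/3) = (46/75)^(1/3) = 0.850.

K ≈ 0.850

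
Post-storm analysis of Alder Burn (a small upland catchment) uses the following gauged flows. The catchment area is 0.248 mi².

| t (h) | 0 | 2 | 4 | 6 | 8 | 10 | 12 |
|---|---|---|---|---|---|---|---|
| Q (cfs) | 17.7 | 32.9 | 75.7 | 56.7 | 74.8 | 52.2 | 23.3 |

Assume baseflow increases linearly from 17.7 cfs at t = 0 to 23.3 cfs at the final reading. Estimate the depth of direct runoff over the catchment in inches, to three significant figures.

d ≈ 2.37 in

Direct runoff: 0.00, 14.27, 56.13, 36.20, 53.37, 29.83, 0.00 cfs; ΣQ_DR = 189.8 cfs.
V = ΣQ_DR · Δt = 189.8 × 7200 s = 1.367 × 10^6 ft³.
Over A = 0.248 mi², depth = V / A = 2.37 in.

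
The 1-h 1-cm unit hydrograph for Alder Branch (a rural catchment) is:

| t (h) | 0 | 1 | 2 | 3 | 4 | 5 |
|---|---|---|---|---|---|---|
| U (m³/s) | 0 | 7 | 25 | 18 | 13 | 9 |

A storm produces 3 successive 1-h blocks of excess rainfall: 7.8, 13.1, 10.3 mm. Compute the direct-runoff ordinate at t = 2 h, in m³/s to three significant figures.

Q ≈ 28.7 m³/s

By discrete convolution, Q_j = Σ (P_i / 10 mm) · U_{j−i}.
At t = 2 h (j=2): Q = (7.8/10)·25 + (13.1/10)·7 + (10.3/10)·0 = 28.7 m³/s.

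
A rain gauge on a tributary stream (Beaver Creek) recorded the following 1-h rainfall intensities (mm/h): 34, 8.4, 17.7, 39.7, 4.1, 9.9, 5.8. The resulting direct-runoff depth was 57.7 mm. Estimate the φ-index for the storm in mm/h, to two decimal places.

Only the 3 blocks with intensity above φ contribute runoff: 34, 17.7, 39.7 mm/h.
Σ(I−φ)·Δt = d  ⇒  (34+17.7+39.7 − 3φ)·1 = 57.7
φ = (91.40 − 57.7/1) / 3 = 11.23 mm/h.

φ ≈ 11.23 mm/h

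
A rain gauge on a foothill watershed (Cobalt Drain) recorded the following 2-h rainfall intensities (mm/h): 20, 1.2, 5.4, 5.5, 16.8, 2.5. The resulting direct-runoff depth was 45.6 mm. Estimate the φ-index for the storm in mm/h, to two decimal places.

φ ≈ 7.00 mm/h

Only the 2 blocks with intensity above φ contribute runoff: 20, 16.8 mm/h.
Σ(I−φ)·Δt = d  ⇒  (20+16.8 − 2φ)·2 = 45.6
φ = (36.80 − 45.6/2) / 2 = 7.00 mm/h.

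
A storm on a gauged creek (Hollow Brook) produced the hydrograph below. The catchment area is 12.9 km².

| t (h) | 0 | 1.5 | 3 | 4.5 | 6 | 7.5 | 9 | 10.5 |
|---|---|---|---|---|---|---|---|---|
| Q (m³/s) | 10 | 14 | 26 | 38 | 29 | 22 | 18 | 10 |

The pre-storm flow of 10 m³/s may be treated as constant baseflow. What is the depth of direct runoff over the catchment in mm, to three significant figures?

Direct runoff: 0.0, 4.0, 16.0, 28.0, 19.0, 12.0, 8.0, 0.0 m³/s; ΣQ_DR = 87.00 m³/s.
V = ΣQ_DR · Δt = 87.00 × 5400 s = 4.698 × 10^5 m³.
Over A = 12.9 km², depth = V / A = 36.4 mm.

d ≈ 36.4 mm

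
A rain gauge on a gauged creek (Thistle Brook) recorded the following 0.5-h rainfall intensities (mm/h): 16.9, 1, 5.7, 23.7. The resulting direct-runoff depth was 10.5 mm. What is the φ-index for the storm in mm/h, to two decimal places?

Only the 2 blocks with intensity above φ contribute runoff: 16.9, 23.7 mm/h.
Σ(I−φ)·Δt = d  ⇒  (16.9+23.7 − 2φ)·0.5 = 10.5
φ = (40.60 − 10.5/0.5) / 2 = 9.80 mm/h.

φ ≈ 9.80 mm/h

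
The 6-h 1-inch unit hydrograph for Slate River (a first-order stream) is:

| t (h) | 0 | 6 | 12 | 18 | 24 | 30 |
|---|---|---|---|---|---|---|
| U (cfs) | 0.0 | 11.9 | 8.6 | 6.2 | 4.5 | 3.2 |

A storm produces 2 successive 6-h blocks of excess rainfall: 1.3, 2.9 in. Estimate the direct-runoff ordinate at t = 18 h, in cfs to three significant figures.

By discrete convolution, Q_j = Σ (P_i / 1 in) · U_{j−i}.
At t = 18 h (j=3): Q = (1.3/1)·6.2 + (2.9/1)·8.6 = 33.0 cfs.

Q ≈ 33.0 cfs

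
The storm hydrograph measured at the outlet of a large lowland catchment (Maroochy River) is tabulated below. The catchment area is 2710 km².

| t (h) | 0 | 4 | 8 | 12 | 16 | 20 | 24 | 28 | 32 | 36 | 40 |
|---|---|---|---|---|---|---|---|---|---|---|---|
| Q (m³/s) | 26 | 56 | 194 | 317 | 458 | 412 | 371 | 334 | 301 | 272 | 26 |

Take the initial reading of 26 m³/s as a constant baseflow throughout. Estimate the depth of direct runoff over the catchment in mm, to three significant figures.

d ≈ 13.2 mm

Direct runoff: 0.0, 30.0, 168.0, 291.0, 432.0, 386.0, 345.0, 308.0, 275.0, 246.0, 0.0 m³/s; ΣQ_DR = 2481 m³/s.
V = ΣQ_DR · Δt = 2481 × 14400 s = 3.573 × 10^7 m³.
Over A = 2710 km², depth = V / A = 13.2 mm.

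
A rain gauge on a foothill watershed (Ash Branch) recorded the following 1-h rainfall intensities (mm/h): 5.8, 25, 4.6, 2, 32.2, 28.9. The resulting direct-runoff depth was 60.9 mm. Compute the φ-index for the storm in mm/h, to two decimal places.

φ ≈ 8.40 mm/h

Only the 3 blocks with intensity above φ contribute runoff: 25, 32.2, 28.9 mm/h.
Σ(I−φ)·Δt = d  ⇒  (25+32.2+28.9 − 3φ)·1 = 60.9
φ = (86.10 − 60.9/1) / 3 = 8.40 mm/h.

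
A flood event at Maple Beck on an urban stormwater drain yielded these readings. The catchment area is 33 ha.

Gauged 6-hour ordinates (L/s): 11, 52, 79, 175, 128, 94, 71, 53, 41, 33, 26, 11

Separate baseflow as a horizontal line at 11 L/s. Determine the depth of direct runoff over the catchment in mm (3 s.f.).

d ≈ 42.0 mm

Direct runoff: 0.0, 41.0, 68.0, 164.0, 117.0, 83.0, 60.0, 42.0, 30.0, 22.0, 15.0, 0.0 L/s; ΣQ_DR = 642.0 L/s.
V = ΣQ_DR · Δt = 642.0 × 21600 s = 1.387 × 10^7 L.
Over A = 33 ha, depth = V / A = 42.0 mm.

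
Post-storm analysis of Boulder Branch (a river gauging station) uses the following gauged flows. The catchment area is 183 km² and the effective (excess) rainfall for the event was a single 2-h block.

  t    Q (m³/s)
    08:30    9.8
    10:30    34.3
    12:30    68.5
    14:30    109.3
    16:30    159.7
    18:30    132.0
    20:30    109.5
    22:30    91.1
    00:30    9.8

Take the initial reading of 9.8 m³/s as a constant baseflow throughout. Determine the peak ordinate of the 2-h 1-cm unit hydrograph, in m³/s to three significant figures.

U_p ≈ 59.9 m³/s

Direct runoff: 0.0, 24.5, 58.7, 99.5, 149.9, 122.2, 99.7, 81.3, 0.0 m³/s; ΣQ_DR = 635.8 m³/s, peak = 149.9 m³/s.
Runoff depth d = ΣQ_DR·Δt / A = 635.8 × 7200 / (183 km²) = 25.02 mm.
The 1-cm UH is the DRH scaled by (10 mm)/d, so U_p = 149.9 × 10/25.02 = 59.9 m³/s.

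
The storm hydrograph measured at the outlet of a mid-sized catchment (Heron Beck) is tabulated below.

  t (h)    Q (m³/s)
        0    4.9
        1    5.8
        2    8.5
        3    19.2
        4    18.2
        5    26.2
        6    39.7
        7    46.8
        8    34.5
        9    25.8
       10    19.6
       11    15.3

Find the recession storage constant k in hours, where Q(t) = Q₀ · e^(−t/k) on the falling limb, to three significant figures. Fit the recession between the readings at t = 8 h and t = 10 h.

On the falling limb, Q drops from 34.5 to 19.6 m³/s between t = 8 h and t = 10 h (Δt = 2 h).
k = −Δt / ln(Q₂/Q₁) = −2 / ln(19.6/34.5) = 3.54 h.

k ≈ 3.54 h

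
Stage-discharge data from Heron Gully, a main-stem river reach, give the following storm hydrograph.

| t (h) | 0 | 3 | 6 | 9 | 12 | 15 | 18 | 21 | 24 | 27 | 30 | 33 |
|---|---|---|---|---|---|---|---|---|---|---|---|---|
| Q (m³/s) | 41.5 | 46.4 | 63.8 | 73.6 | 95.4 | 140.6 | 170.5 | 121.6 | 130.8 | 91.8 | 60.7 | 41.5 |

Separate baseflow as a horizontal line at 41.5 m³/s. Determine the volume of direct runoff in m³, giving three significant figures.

Direct-runoff ordinates (Q − Q_b): 0.0, 4.9, 22.3, 32.1, 53.9, 99.1, 129.0, 80.1, 89.3, 50.3, 19.2, 0.0 m³/s.
ΣQ_DR = 580.2 m³/s.
With Δt = 3 h = 10800 s, V = ΣQ_DR · Δt = 580.2 × 10800 = 6.27 × 10^6 m³.

V ≈ 6.27 × 10^6 m³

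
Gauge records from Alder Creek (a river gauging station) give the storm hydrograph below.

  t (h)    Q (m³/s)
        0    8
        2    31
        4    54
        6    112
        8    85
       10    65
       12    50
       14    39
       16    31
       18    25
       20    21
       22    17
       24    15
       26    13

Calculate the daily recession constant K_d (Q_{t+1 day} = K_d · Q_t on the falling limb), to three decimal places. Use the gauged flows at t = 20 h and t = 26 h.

K_d ≈ 0.147

Between t = 20 h and t = 26 h the flow falls from 21 to 13 m³/s over 3×2 h = 6 h.
Per-interval ratio K = (13/21)^(1/3) = 0.8523; K_d = K^(24/2) = 0.147.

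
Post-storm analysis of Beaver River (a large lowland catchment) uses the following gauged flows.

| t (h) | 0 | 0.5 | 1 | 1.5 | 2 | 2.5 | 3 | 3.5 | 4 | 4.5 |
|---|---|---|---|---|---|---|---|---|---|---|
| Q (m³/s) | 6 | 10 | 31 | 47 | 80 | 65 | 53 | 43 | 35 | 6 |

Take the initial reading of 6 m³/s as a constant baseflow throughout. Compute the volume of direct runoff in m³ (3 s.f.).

Direct-runoff ordinates (Q − Q_b): 0.0, 4.0, 25.0, 41.0, 74.0, 59.0, 47.0, 37.0, 29.0, 0.0 m³/s.
ΣQ_DR = 316.0 m³/s.
With Δt = 0.5 h = 1800 s, V = ΣQ_DR · Δt = 316.0 × 1800 = 5.69 × 10^5 m³.

V ≈ 5.69 × 10^5 m³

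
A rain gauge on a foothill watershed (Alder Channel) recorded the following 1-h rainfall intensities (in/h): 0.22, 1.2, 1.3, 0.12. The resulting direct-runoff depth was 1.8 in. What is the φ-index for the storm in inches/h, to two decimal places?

φ ≈ 0.35 in/h

Only the 2 blocks with intensity above φ contribute runoff: 1.2, 1.3 in/h.
Σ(I−φ)·Δt = d  ⇒  (1.2+1.3 − 2φ)·1 = 1.8
φ = (2.500 − 1.8/1) / 2 = 0.35 in/h.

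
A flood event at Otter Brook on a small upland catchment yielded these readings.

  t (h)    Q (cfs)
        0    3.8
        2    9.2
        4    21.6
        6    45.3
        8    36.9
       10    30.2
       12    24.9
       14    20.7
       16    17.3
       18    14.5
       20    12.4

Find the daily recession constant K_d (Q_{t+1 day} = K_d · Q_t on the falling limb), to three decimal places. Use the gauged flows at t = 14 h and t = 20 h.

Between t = 14 h and t = 20 h the flow falls from 20.7 to 12.4 cfs over 3×2 h = 6 h.
Per-interval ratio K = (12.4/20.7)^(1/3) = 0.8430; K_d = K^(24/2) = 0.129.

K_d ≈ 0.129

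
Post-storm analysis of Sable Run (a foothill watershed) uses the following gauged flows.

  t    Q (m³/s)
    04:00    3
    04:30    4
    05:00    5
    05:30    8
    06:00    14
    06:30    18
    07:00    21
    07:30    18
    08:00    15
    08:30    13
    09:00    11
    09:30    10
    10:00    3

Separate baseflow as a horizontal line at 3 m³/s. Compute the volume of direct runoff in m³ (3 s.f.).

Direct-runoff ordinates (Q − Q_b): 0.0, 1.0, 2.0, 5.0, 11.0, 15.0, 18.0, 15.0, 12.0, 10.0, 8.0, 7.0, 0.0 m³/s.
ΣQ_DR = 104.0 m³/s.
With Δt = 0.5 h = 1800 s, V = ΣQ_DR · Δt = 104.0 × 1800 = 1.87 × 10^5 m³.

V ≈ 1.87 × 10^5 m³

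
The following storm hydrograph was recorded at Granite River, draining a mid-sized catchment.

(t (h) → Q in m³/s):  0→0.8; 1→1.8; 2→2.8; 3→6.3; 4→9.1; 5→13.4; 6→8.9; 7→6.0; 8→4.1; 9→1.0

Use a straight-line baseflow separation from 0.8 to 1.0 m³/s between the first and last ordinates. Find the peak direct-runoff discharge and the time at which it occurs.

Q_p = 12.49 m³/s at t = 5 h

Subtracting baseflow gives direct-runoff ordinates: 0.00, 0.98, 1.96, 5.43, 8.21, 12.49, 7.97, 5.04, 3.12, 0.00 m³/s.
The maximum is 12.49 m³/s, occurring at the reading for t = 5 h.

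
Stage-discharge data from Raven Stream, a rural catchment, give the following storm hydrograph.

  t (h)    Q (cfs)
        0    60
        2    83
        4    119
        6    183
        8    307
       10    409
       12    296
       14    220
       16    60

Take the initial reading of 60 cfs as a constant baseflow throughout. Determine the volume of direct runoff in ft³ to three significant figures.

V ≈ 8.62 × 10^6 ft³

Direct-runoff ordinates (Q − Q_b): 0.0, 23.0, 59.0, 123.0, 247.0, 349.0, 236.0, 160.0, 0.0 cfs.
ΣQ_DR = 1197 cfs.
With Δt = 2 h = 7200 s, V = ΣQ_DR · Δt = 1197 × 7200 = 8.62 × 10^6 ft³.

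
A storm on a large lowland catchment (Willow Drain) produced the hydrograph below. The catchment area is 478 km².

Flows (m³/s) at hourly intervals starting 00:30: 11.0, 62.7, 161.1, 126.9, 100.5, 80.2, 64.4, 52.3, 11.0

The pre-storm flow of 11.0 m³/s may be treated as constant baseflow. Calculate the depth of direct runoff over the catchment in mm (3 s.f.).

Direct runoff: 0.0, 51.7, 150.1, 115.9, 89.5, 69.2, 53.4, 41.3, 0.0 m³/s; ΣQ_DR = 571.1 m³/s.
V = ΣQ_DR · Δt = 571.1 × 3600 s = 2.056 × 10^6 m³.
Over A = 478 km², depth = V / A = 4.30 mm.

d ≈ 4.30 mm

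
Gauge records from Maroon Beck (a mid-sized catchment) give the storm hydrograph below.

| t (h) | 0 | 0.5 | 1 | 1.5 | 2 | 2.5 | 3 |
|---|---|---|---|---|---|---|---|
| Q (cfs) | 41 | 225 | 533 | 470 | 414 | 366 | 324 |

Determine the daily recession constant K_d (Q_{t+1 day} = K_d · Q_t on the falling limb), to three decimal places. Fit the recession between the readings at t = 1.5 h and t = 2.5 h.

Between t = 1.5 h and t = 2.5 h the flow falls from 470 to 366 cfs over 2×0.5 h = 1 h.
Per-interval ratio K = (366/470)^(1/2) = 0.8825; K_d = K^(24/0.5) = 0.002.

K_d ≈ 0.002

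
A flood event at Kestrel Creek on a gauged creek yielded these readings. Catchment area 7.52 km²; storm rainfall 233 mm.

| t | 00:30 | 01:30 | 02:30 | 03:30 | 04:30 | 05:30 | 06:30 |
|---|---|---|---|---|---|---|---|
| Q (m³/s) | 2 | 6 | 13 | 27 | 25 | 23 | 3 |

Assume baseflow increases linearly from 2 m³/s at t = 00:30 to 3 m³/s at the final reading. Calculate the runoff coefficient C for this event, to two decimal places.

C ≈ 0.17

ΣQ_DR = 81.50 m³/s; V = ΣQ_DR·Δt = 2.934 × 10^5 m³.
Runoff depth d = V / A = 39.02 mm.
C = d / P = 39.02 / 233 = 0.17.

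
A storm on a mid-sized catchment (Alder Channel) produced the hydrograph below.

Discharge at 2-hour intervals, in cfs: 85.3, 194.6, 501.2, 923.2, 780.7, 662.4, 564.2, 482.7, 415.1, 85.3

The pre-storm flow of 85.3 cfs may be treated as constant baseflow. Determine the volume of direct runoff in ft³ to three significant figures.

V ≈ 2.77 × 10^7 ft³

Direct-runoff ordinates (Q − Q_b): 0.0, 109.3, 415.9, 837.9, 695.4, 577.1, 478.9, 397.4, 329.8, 0.0 cfs.
ΣQ_DR = 3842 cfs.
With Δt = 2 h = 7200 s, V = ΣQ_DR · Δt = 3842 × 7200 = 2.77 × 10^7 ft³.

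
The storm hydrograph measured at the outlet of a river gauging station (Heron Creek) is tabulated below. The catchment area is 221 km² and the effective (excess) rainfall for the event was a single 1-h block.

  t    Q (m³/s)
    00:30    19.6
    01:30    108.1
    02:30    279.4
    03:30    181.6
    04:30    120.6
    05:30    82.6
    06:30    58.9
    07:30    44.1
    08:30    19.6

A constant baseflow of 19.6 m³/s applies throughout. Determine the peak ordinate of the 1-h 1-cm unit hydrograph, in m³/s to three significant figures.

U_p ≈ 216 m³/s

Direct runoff: 0.0, 88.5, 259.8, 162.0, 101.0, 63.0, 39.3, 24.5, 0.0 m³/s; ΣQ_DR = 738.1 m³/s, peak = 259.8 m³/s.
Runoff depth d = ΣQ_DR·Δt / A = 738.1 × 3600 / (221 km²) = 12.02 mm.
The 1-cm UH is the DRH scaled by (10 mm)/d, so U_p = 259.8 × 10/12.02 = 216 m³/s.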